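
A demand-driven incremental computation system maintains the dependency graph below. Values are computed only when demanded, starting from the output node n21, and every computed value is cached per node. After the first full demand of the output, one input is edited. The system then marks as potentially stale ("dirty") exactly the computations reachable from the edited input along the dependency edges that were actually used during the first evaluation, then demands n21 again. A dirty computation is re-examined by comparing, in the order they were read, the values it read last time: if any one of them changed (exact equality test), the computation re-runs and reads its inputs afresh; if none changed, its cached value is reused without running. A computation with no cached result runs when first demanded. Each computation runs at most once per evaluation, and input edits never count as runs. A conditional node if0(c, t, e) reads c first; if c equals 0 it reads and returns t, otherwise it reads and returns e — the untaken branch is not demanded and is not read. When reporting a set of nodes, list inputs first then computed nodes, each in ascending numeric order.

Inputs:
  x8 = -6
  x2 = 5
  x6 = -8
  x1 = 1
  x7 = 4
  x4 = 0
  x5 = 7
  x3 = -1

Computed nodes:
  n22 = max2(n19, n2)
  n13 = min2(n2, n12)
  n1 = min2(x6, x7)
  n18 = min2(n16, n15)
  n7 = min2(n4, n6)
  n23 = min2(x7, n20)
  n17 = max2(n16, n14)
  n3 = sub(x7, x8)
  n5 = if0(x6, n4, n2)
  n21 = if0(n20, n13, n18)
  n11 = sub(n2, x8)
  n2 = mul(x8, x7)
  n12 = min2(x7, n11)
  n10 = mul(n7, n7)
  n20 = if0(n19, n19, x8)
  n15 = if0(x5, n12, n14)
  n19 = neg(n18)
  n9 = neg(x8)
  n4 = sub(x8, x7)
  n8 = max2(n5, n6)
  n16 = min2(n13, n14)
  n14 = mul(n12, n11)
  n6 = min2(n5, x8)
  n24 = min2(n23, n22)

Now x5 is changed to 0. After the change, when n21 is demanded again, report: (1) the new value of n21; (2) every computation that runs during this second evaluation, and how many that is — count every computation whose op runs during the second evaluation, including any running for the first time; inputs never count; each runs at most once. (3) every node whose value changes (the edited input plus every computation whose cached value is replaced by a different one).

New value of n21: -24.
Computations that run: n15, n18 — 2 in total.
Values that change: x5, n15.
Key observation: the change is absorbed at n18 — it re-runs but produces the same value, and the output's value is unchanged.

First evaluation (everything demanded from the output):
  n2 = mul(-6, 4) = -24
  n11 = sub(-24, -6) = -18
  n12 = min2(4, -18) = -18
  n13 = min2(-24, -18) = -24
  n14 = mul(-18, -18) = 324
  n15 = if0(x5=7 -> else branch n14) = 324
  n16 = min2(-24, 324) = -24
  n18 = min2(-24, 324) = -24
  n19 = neg(-24) = 24
  n20 = if0(n19=24 -> else branch x8) = -6
  n21 = if0(n20=-6 -> else branch n18) = -24

Propagation after the edit:
  n15: runs — x5 7->0; result -18.
  n18: runs — n15 324->-18; result -24 (same value as before).
  n19: checked — values it read are unchanged (n18 unchanged); reused cached 24 without running.
  n20: checked — values it read are unchanged (n19 unchanged, x8 unchanged); reused cached -6 without running.
  n21: checked — values it read are unchanged (n20 unchanged, n18 unchanged); reused cached -24 without running.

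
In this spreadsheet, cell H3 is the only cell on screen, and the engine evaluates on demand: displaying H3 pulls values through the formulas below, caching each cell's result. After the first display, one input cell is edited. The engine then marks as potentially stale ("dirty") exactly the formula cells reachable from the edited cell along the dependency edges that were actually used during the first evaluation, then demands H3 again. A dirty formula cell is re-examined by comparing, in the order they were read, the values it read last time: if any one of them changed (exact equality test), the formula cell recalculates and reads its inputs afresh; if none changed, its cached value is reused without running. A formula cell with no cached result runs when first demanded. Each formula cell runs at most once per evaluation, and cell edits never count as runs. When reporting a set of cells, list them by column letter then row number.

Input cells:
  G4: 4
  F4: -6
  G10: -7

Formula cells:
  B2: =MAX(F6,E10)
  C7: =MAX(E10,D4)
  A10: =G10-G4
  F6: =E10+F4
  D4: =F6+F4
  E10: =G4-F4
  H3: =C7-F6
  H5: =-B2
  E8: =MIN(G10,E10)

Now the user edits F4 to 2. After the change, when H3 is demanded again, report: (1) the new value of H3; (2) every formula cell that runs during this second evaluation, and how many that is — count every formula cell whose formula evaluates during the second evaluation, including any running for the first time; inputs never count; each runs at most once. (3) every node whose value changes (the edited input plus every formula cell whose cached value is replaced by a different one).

Initial pass — values computed on the first demand:
  E10 = 4 - -6 = 10
  F6 = 10 + -6 = 4
  D4 = 4 + -6 = -2
  C7 = MAX(10, -2) = 10
  H3 = 10 - 4 = 6

Second demand — change propagation:
  E10: re-runs because F4 -6->2; new result 2.
  F6: re-runs because E10 10->2; F4 -6->2; new result 4 (unchanged).
  D4: re-runs because F4 -6->2; new result 6.
  C7: re-runs because E10 10->2; D4 -2->6; new result 6.
  H3: re-runs because C7 10->6; new result 2.

H3 now evaluates to 2.
Run set: C7, D4, E10, F6, H3 (5 run).
Changed values: C7, D4, E10, F4, H3.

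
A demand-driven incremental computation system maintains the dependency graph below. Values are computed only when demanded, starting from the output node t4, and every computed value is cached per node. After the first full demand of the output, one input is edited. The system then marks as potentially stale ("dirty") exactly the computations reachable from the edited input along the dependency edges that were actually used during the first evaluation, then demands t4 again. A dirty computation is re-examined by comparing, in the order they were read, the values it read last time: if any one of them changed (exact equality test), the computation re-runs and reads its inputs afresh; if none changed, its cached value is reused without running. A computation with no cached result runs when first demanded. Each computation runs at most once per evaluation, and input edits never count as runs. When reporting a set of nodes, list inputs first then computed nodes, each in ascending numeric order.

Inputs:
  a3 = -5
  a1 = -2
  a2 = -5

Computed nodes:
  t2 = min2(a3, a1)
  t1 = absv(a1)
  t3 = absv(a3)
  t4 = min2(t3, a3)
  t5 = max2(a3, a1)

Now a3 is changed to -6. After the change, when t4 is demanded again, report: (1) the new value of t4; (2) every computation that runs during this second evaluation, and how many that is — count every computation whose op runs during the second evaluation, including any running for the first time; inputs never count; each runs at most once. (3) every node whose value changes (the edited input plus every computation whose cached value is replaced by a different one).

New value of t4: -6.
Computations that run: t3, t4 — 2 in total.
Values that change: a3, t3, t4.

First evaluation (everything demanded from the output):
  t3 = absv(-5) = 5
  t4 = min2(5, -5) = -5

Propagation after the edit:
  t3: runs — a3 -5->-6; result 6.
  t4: runs — t3 5->6; a3 -5->-6; result -6.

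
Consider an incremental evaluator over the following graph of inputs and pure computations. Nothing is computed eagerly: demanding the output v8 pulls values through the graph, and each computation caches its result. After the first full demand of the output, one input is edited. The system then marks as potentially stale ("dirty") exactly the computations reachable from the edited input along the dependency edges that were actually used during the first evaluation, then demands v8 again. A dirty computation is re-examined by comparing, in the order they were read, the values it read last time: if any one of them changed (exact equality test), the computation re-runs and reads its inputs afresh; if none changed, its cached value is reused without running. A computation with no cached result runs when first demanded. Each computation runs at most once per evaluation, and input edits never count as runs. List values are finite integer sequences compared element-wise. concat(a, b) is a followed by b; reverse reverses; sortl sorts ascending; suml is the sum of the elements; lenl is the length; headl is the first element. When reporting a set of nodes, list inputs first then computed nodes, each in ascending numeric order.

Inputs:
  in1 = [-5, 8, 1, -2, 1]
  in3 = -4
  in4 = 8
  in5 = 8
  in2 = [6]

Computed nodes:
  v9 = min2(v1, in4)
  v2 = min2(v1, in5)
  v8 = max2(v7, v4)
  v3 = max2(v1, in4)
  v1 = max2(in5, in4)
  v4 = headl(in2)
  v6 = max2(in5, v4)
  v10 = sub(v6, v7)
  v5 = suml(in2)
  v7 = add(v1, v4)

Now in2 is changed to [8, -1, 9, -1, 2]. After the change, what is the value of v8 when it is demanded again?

Initial pass — values computed on the first demand:
  v1 = max2(8, 8) = 8
  v4 = headl([6]) = 6
  v7 = add(8, 6) = 14
  v8 = max2(14, 6) = 14

Second demand — change propagation:
  v4: re-runs because in2 [6]->[8, -1, 9, -1, 2]; new result 8.
  v7: re-runs because v4 6->8; new result 16.
  v8: re-runs because v7 14->16; v4 6->8; new result 16.

v8 now evaluates to 16.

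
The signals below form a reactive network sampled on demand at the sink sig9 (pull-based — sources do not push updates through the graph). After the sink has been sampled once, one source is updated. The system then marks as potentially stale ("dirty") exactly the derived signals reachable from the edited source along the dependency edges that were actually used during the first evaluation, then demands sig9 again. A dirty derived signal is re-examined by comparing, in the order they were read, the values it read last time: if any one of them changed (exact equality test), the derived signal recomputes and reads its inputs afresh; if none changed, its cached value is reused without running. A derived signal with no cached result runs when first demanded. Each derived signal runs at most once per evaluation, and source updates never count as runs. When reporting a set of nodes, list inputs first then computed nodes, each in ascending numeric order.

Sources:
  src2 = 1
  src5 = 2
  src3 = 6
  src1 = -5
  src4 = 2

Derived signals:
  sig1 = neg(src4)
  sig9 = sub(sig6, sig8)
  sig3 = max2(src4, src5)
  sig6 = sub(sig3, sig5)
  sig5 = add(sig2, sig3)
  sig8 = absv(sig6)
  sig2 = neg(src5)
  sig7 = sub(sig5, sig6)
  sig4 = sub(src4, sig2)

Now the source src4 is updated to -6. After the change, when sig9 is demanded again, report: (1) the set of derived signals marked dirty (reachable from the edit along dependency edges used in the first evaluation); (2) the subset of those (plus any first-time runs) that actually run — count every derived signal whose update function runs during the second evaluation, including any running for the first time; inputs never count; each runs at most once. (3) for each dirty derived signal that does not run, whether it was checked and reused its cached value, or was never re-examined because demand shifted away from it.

Dirty set: sig3, sig5, sig6, sig8, sig9.
Run set: sig3 (1 run).
Re-examined without running (cache reused): sig5, sig6, sig8, sig9.
The important point: sig3 recomputes to an identical value, and the output ends up unchanged.

Initial pass — values computed on the first demand:
  sig2 = neg(2) = -2
  sig3 = max2(2, 2) = 2
  sig5 = add(-2, 2) = 0
  sig6 = sub(2, 0) = 2
  sig8 = absv(2) = 2
  sig9 = sub(2, 2) = 0

Second demand — change propagation:
  sig3: re-runs because src4 2->-6; new result 2 (unchanged).
  sig5: re-examined; everything it read last time is the same (sig2 unchanged, sig3 unchanged) — cache 0 kept, no run.
  sig6: re-examined; everything it read last time is the same (sig3 unchanged, sig5 unchanged) — cache 2 kept, no run.
  sig8: re-examined; everything it read last time is the same (sig6 unchanged) — cache 2 kept, no run.
  sig9: re-examined; everything it read last time is the same (sig6 unchanged, sig8 unchanged) — cache 0 kept, no run.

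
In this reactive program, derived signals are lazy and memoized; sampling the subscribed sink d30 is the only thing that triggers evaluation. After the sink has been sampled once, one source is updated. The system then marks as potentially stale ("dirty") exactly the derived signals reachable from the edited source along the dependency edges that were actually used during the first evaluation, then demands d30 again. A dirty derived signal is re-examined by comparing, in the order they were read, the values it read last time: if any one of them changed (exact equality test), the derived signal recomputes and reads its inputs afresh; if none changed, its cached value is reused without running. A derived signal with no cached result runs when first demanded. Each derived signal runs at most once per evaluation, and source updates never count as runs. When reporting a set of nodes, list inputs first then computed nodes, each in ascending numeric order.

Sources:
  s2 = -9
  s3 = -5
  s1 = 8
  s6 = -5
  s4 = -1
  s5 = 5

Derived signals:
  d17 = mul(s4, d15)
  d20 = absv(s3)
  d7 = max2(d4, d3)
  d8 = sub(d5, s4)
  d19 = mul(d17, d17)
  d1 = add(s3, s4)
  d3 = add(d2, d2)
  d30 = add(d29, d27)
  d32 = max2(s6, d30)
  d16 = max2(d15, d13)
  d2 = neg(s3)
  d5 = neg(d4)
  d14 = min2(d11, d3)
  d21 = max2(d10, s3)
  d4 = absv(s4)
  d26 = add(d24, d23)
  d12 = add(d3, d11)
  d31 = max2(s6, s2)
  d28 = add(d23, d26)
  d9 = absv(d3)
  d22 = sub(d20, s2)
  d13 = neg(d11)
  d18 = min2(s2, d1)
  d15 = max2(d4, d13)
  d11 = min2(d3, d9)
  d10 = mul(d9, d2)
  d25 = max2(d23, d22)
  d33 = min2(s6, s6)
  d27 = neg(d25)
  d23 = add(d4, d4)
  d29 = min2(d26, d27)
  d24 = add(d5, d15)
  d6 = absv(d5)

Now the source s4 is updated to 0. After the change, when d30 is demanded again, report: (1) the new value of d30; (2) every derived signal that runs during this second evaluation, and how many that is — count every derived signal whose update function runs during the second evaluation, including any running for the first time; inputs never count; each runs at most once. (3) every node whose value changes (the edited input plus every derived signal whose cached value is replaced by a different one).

First demand of the output computes:
  d2 = neg(-5) = 5
  d3 = add(5, 5) = 10
  d4 = absv(-1) = 1
  d5 = neg(1) = -1
  d9 = absv(10) = 10
  d11 = min2(10, 10) = 10
  d13 = neg(10) = -10
  d15 = max2(1, -10) = 1
  d20 = absv(-5) = 5
  d22 = sub(5, -9) = 14
  d23 = add(1, 1) = 2
  d24 = add(-1, 1) = 0
  d25 = max2(2, 14) = 14
  d26 = add(0, 2) = 2
  d27 = neg(14) = -14
  d29 = min2(2, -14) = -14
  d30 = add(-14, -14) = -28

After the edit, cleaning proceeds:
  d4: a read changed (s4 -1->0) — executes, giving 0.
  d5: a read changed (d4 1->0) — executes, giving 0.
  d15: a read changed (d4 1->0) — executes, giving 0.
  d23: a read changed (d4 1->0; d4 1->0) — executes, giving 0.
  d24: a read changed (d5 -1->0; d15 1->0) — executes, giving 0 — identical to its old value.
  d25: a read changed (d23 2->0) — executes, giving 14 — identical to its old value.
  d26: a read changed (d23 2->0) — executes, giving 0.
  d27: dirty, but its reads are unchanged (d25 unchanged); cached -14 stands.
  d29: a read changed (d26 2->0) — executes, giving -14 — identical to its old value.
  d30: dirty, but its reads are unchanged (d29 unchanged, d27 unchanged); cached -28 stands.

Note where the cutoff bites: d27 is checked, finds nothing changed, and keeps its cache.

Demanding d30 again yields -28.
8 derived signals run: d4, d5, d15, d23, d24, d25, d26, d29.
The nodes whose values change: s4, d4, d5, d15, d23, d26.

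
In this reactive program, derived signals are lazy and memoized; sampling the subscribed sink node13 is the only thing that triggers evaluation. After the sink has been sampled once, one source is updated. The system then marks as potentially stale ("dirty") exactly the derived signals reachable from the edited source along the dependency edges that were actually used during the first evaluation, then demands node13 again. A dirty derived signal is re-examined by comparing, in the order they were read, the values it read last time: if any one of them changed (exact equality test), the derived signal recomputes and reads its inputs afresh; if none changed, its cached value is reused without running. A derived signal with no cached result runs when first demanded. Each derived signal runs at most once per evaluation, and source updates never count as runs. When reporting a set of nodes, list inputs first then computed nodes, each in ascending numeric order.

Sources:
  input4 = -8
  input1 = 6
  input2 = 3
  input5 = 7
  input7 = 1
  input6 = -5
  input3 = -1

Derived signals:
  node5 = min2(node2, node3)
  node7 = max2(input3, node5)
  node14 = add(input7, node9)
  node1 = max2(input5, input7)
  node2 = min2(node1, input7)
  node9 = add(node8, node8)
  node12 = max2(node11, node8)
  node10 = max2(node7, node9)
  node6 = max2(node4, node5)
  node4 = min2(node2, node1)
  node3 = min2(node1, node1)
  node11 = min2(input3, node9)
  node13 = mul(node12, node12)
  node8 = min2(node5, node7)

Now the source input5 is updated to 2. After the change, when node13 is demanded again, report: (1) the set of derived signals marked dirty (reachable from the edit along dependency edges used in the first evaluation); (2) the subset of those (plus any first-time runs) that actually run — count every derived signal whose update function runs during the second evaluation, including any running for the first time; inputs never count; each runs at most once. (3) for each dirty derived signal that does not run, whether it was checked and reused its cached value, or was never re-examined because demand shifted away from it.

First demand of the output computes:
  node1 = max2(7, 1) = 7
  node2 = min2(7, 1) = 1
  node3 = min2(7, 7) = 7
  node5 = min2(1, 7) = 1
  node7 = max2(-1, 1) = 1
  node8 = min2(1, 1) = 1
  node9 = add(1, 1) = 2
  node11 = min2(-1, 2) = -1
  node12 = max2(-1, 1) = 1
  node13 = mul(1, 1) = 1

After the edit, cleaning proceeds:
  node1: a read changed (input5 7->2) — executes, giving 2.
  node2: a read changed (node1 7->2) — executes, giving 1 — identical to its old value.
  node3: a read changed (node1 7->2; node1 7->2) — executes, giving 2.
  node5: a read changed (node3 7->2) — executes, giving 1 — identical to its old value.
  node7: dirty, but its reads are unchanged (input3 unchanged, node5 unchanged); cached 1 stands.
  node8: dirty, but its reads are unchanged (node5 unchanged, node7 unchanged); cached 1 stands.
  node9: dirty, but its reads are unchanged (node8 unchanged, node8 unchanged); cached 2 stands.
  node11: dirty, but its reads are unchanged (input3 unchanged, node9 unchanged); cached -1 stands.
  node12: dirty, but its reads are unchanged (node11 unchanged, node8 unchanged); cached 1 stands.
  node13: dirty, but its reads are unchanged (node12 unchanged, node12 unchanged); cached 1 stands.

Note where the cutoff bites: node7 is checked, finds nothing changed, and keeps its cache.

The edit dirties: node1, node2, node3, node5, node7, node8, node9, node11, node12, node13.
4 derived signals run: node1, node2, node3, node5.
Cache hits after checking: node7, node8, node9, node11, node12, node13.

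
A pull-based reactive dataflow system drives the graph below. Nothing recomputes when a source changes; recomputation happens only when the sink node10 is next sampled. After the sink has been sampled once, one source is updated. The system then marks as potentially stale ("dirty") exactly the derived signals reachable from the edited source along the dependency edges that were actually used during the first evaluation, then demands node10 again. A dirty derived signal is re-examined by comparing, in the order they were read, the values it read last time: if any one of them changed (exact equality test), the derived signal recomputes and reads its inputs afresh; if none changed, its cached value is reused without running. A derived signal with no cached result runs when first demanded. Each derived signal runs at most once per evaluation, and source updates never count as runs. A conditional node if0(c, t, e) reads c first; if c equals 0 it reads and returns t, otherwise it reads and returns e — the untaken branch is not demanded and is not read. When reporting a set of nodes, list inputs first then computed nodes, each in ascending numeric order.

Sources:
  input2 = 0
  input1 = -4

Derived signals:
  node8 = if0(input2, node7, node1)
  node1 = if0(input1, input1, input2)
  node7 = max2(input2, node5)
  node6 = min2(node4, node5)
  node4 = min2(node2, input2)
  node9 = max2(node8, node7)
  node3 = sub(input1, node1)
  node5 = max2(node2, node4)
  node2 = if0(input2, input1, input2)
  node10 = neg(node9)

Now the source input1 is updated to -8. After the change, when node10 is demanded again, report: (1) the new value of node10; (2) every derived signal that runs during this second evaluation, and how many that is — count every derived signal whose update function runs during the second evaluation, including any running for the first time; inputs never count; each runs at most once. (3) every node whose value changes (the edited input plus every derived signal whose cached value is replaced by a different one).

New value of node10: 0.
Derived signals that run: node2, node4, node5, node7 — 4 in total.
Values that change: input1, node2, node4, node5.
Key observation: the change is absorbed at node7 — it re-runs but produces the same value, and the output's value is unchanged.

First evaluation (everything demanded from the output):
  node2 = if0(input2=0 -> then branch input1) = -4
  node4 = min2(-4, 0) = -4
  node5 = max2(-4, -4) = -4
  node7 = max2(0, -4) = 0
  node8 = if0(input2=0 -> then branch node7) = 0
  node9 = max2(0, 0) = 0
  node10 = neg(0) = 0

Propagation after the edit:
  node2: runs — input1 -4->-8; result -8.
  node4: runs — node2 -4->-8; result -8.
  node5: runs — node2 -4->-8; node4 -4->-8; result -8.
  node7: runs — node5 -4->-8; result 0 (same value as before).
  node8: checked — values it read are unchanged (input2 unchanged, node7 unchanged); reused cached 0 without running.
  node9: checked — values it read are unchanged (node8 unchanged, node7 unchanged); reused cached 0 without running.
  node10: checked — values it read are unchanged (node9 unchanged); reused cached 0 without running.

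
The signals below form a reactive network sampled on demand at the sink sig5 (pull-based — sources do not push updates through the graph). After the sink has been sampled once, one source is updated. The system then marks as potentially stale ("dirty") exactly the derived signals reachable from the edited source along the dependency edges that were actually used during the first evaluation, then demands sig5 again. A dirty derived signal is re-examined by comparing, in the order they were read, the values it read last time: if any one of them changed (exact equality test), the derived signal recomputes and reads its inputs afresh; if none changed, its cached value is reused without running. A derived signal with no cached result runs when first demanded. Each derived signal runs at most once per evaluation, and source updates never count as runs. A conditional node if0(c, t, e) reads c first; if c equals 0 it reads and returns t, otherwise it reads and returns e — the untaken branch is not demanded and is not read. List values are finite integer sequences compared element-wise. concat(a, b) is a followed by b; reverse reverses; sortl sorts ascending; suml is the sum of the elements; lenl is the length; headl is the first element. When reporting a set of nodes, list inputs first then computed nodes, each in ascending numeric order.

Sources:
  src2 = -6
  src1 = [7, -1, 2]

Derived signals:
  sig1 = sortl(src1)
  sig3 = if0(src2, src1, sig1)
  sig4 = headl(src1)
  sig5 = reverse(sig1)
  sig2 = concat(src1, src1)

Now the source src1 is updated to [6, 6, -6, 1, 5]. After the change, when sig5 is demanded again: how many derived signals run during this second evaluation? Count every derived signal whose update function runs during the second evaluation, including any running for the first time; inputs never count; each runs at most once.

Initial pass — values computed on the first demand:
  sig1 = sortl([7, -1, 2]) = [-1, 2, 7]
  sig5 = reverse([-1, 2, 7]) = [7, 2, -1]

Second demand — change propagation:
  sig1: re-runs because src1 [7, -1, 2]->[6, 6, -6, 1, 5]; new result [-6, 1, 5, 6, 6].
  sig5: re-runs because sig1 [-1, 2, 7]->[-6, 1, 5, 6, 6]; new result [6, 6, 5, 1, -6].

Run set: sig1, sig5 (2 run).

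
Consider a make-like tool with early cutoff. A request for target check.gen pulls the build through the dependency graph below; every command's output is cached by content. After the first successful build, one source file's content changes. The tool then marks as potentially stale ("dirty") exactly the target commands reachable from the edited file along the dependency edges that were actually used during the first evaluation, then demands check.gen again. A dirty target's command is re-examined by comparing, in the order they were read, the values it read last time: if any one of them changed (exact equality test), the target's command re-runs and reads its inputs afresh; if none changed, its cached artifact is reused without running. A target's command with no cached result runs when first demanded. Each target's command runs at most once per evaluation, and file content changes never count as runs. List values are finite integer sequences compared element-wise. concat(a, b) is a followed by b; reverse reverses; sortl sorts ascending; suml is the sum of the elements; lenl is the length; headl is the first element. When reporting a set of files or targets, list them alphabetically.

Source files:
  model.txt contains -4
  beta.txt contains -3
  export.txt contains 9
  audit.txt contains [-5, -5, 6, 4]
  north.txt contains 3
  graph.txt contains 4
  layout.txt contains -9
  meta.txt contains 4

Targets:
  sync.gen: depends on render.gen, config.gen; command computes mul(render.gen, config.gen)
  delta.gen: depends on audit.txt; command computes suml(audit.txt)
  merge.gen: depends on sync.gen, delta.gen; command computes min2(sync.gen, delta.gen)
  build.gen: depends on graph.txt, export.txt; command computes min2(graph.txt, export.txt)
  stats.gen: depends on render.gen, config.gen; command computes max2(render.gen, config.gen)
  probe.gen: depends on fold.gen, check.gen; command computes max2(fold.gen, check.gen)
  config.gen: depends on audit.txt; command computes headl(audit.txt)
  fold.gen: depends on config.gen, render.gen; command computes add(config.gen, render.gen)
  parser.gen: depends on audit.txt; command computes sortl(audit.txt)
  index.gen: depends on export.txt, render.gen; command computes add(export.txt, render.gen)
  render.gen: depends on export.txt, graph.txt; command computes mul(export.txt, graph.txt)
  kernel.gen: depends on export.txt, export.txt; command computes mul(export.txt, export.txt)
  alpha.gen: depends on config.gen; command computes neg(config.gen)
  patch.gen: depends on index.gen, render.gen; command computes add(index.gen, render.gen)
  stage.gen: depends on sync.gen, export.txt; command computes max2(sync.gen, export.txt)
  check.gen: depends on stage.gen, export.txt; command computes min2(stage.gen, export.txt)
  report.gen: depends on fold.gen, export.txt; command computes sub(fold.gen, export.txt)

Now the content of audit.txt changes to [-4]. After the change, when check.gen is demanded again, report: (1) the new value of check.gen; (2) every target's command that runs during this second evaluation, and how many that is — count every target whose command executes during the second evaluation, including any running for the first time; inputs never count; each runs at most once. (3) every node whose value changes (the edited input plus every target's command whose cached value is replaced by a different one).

First demand of the output computes:
  config.gen = headl([-5, -5, 6, 4]) = -5
  render.gen = mul(9, 4) = 36
  sync.gen = mul(36, -5) = -180
  stage.gen = max2(-180, 9) = 9
  check.gen = min2(9, 9) = 9

After the edit, cleaning proceeds:
  config.gen: a read changed (audit.txt [-5, -5, 6, 4]->[-4]) — executes, giving -4.
  sync.gen: a read changed (config.gen -5->-4) — executes, giving -144.
  stage.gen: a read changed (sync.gen -180->-144) — executes, giving 9 — identical to its old value.
  check.gen: dirty, but its reads are unchanged (stage.gen unchanged, export.txt unchanged); cached 9 stands.

Note the absorption at stage.gen: it re-runs yet its value is the same, leaving the output's value untouched.

Demanding check.gen again yields 9.
3 target commands run: config.gen, stage.gen, sync.gen.
The nodes whose values change: audit.txt, config.gen, sync.gen.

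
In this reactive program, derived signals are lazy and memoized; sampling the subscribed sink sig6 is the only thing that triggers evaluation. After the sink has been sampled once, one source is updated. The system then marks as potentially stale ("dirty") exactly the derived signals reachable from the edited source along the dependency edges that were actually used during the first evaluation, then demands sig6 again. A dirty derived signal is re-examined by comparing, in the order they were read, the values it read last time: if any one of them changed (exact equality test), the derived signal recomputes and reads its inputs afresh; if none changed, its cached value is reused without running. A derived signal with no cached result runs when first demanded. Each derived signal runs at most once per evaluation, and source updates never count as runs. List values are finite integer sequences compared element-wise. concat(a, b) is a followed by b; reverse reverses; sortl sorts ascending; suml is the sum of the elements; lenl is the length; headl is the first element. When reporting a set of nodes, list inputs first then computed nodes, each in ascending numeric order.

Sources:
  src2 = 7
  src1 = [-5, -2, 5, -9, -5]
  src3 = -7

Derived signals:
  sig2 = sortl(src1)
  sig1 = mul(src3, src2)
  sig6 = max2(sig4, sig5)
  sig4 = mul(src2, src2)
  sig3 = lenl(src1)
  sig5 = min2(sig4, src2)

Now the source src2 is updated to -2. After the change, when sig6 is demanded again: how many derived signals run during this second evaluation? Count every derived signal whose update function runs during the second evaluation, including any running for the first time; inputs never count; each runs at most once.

3 derived signals run: sig4, sig5, sig6.

First demand of the output computes:
  sig4 = mul(7, 7) = 49
  sig5 = min2(49, 7) = 7
  sig6 = max2(49, 7) = 49

After the edit, cleaning proceeds:
  sig4: a read changed (src2 7->-2; src2 7->-2) — executes, giving 4.
  sig5: a read changed (sig4 49->4; src2 7->-2) — executes, giving -2.
  sig6: a read changed (sig4 49->4; sig5 7->-2) — executes, giving 4.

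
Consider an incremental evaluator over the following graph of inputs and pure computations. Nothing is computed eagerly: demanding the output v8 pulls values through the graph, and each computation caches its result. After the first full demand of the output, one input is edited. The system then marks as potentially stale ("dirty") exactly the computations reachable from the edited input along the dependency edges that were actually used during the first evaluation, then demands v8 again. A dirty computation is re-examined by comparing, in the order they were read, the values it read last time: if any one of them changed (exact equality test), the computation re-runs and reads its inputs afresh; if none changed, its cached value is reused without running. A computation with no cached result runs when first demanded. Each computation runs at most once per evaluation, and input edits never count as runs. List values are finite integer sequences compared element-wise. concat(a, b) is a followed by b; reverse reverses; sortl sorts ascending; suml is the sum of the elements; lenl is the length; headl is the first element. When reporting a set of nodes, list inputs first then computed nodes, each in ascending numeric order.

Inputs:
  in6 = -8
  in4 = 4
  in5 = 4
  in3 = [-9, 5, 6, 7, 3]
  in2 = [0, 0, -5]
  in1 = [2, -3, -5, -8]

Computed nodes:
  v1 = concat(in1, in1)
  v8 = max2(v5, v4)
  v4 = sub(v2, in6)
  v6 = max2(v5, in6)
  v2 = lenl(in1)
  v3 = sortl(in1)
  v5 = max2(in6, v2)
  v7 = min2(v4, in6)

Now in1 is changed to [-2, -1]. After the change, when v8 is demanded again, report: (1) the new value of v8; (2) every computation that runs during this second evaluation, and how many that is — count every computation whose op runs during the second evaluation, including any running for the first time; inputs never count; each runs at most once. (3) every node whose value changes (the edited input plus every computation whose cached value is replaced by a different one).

v8 now evaluates to 10.
Run set: v2, v4, v5, v8 (4 run).
Changed values: in1, v2, v4, v5, v8.

Initial pass — values computed on the first demand:
  v2 = lenl([2, -3, -5, -8]) = 4
  v4 = sub(4, -8) = 12
  v5 = max2(-8, 4) = 4
  v8 = max2(4, 12) = 12

Second demand — change propagation:
  v2: re-runs because in1 [2, -3, -5, -8]->[-2, -1]; new result 2.
  v4: re-runs because v2 4->2; new result 10.
  v5: re-runs because v2 4->2; new result 2.
  v8: re-runs because v5 4->2; v4 12->10; new result 10.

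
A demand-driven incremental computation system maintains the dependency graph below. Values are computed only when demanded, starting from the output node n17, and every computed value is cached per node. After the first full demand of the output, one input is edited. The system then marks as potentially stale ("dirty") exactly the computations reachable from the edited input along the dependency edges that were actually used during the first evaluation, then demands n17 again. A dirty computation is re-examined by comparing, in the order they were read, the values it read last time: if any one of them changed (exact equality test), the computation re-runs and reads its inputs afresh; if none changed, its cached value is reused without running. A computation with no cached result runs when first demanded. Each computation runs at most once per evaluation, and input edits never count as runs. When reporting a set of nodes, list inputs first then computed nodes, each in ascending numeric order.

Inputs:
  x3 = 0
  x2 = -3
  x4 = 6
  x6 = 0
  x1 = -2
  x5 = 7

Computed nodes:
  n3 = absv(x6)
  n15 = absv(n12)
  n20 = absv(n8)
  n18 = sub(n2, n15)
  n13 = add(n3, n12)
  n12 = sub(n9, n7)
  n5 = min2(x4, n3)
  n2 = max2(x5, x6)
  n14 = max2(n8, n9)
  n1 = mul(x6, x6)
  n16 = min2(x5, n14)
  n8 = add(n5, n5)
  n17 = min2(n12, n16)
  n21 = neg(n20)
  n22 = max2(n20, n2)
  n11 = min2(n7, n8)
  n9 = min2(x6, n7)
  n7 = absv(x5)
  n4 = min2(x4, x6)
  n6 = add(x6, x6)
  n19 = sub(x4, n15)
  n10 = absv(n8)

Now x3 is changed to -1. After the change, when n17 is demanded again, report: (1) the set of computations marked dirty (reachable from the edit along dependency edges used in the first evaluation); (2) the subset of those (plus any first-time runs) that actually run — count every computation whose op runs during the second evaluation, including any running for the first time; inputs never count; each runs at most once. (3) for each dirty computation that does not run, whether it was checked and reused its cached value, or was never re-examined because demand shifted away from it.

Marked dirty: none.
Computations that run: none — 0 in total.
Every dirty computation ran.
Key observation: x3 is never demanded by the output, so the edit triggers no recomputation at all.

First evaluation (everything demanded from the output):
  n3 = absv(0) = 0
  n5 = min2(6, 0) = 0
  n7 = absv(7) = 7
  n8 = add(0, 0) = 0
  n9 = min2(0, 7) = 0
  n12 = sub(0, 7) = -7
  n14 = max2(0, 0) = 0
  n16 = min2(7, 0) = 0
  n17 = min2(-7, 0) = -7

Propagation after the edit:
  x3 feeds no computation that the output demands — nothing is marked dirty and nothing runs.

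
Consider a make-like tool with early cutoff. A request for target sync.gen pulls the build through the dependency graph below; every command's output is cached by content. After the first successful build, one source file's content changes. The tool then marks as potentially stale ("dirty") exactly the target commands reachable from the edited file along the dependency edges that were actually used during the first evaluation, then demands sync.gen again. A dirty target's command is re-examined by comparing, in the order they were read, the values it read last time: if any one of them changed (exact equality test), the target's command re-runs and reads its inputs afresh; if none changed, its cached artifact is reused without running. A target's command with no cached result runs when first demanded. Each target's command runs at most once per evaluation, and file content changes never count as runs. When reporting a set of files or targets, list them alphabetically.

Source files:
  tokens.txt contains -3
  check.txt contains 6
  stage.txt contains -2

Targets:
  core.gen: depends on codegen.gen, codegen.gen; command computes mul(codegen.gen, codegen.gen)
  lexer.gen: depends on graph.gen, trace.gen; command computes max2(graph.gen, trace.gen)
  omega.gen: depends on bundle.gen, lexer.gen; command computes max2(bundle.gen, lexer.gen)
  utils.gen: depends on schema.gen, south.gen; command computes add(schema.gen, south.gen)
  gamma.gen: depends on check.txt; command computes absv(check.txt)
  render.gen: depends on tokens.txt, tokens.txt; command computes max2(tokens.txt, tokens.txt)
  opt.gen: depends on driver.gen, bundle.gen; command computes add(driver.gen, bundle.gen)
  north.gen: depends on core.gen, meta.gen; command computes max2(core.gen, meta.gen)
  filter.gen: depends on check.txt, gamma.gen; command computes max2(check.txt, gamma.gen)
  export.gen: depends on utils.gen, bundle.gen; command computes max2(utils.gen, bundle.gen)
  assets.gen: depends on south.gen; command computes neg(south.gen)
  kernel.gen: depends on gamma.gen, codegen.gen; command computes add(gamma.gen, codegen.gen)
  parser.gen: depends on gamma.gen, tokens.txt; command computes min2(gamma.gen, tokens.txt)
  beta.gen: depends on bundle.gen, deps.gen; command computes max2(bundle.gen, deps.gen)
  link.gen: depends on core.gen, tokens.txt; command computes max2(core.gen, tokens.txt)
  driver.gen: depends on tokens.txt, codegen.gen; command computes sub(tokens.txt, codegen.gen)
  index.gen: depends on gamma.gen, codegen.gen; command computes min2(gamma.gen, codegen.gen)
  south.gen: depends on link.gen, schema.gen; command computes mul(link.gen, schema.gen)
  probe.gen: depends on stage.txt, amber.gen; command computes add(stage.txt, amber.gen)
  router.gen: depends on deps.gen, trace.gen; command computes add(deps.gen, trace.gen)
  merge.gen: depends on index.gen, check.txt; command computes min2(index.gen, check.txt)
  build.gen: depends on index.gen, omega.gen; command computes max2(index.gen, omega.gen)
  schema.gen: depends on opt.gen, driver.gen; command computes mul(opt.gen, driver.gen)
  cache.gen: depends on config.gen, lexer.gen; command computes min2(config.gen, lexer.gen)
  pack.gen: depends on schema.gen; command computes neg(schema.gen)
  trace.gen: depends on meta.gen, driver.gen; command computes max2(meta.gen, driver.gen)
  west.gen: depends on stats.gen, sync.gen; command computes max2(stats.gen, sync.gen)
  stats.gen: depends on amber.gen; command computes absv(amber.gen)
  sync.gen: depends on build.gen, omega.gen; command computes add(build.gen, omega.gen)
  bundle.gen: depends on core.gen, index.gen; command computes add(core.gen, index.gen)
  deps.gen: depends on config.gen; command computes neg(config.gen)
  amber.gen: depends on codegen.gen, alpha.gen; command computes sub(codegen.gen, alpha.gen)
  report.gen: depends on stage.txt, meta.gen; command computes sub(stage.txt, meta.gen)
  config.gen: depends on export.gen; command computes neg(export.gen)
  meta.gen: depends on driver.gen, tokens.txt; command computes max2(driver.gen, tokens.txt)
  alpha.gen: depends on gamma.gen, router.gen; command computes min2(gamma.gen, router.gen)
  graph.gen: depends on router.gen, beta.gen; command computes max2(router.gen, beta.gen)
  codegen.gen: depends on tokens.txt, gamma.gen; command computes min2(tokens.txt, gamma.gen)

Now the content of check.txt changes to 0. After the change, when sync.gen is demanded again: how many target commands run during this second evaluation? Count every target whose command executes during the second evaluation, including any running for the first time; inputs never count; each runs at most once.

3 target commands run: codegen.gen, gamma.gen, index.gen.
Note where the cutoff bites: driver.gen is checked, finds nothing changed, and keeps its cache.

First demand of the output computes:
  gamma.gen = absv(6) = 6
  codegen.gen = min2(-3, 6) = -3
  core.gen = mul(-3, -3) = 9
  driver.gen = sub(-3, -3) = 0
  index.gen = min2(6, -3) = -3
  bundle.gen = add(9, -3) = 6
  link.gen = max2(9, -3) = 9
  meta.gen = max2(0, -3) = 0
  opt.gen = add(0, 6) = 6
  schema.gen = mul(6, 0) = 0
  south.gen = mul(9, 0) = 0
  trace.gen = max2(0, 0) = 0
  utils.gen = add(0, 0) = 0
  export.gen = max2(0, 6) = 6
  config.gen = neg(6) = -6
  deps.gen = neg(-6) = 6
  beta.gen = max2(6, 6) = 6
  router.gen = add(6, 0) = 6
  graph.gen = max2(6, 6) = 6
  lexer.gen = max2(6, 0) = 6
  omega.gen = max2(6, 6) = 6
  build.gen = max2(-3, 6) = 6
  sync.gen = add(6, 6) = 12

After the edit, cleaning proceeds:
  gamma.gen: a read changed (check.txt 6->0) — executes, giving 0.
  codegen.gen: a read changed (gamma.gen 6->0) — executes, giving -3 — identical to its old value.
  core.gen: dirty, but its reads are unchanged (codegen.gen unchanged, codegen.gen unchanged); cached 9 stands.
  driver.gen: dirty, but its reads are unchanged (tokens.txt unchanged, codegen.gen unchanged); cached 0 stands.
  index.gen: a read changed (gamma.gen 6->0) — executes, giving -3 — identical to its old value.
  bundle.gen: dirty, but its reads are unchanged (core.gen unchanged, index.gen unchanged); cached 6 stands.
  link.gen: dirty, but its reads are unchanged (core.gen unchanged, tokens.txt unchanged); cached 9 stands.
  meta.gen: dirty, but its reads are unchanged (driver.gen unchanged, tokens.txt unchanged); cached 0 stands.
  opt.gen: dirty, but its reads are unchanged (driver.gen unchanged, bundle.gen unchanged); cached 6 stands.
  schema.gen: dirty, but its reads are unchanged (opt.gen unchanged, driver.gen unchanged); cached 0 stands.
  south.gen: dirty, but its reads are unchanged (link.gen unchanged, schema.gen unchanged); cached 0 stands.
  trace.gen: dirty, but its reads are unchanged (meta.gen unchanged, driver.gen unchanged); cached 0 stands.
  utils.gen: dirty, but its reads are unchanged (schema.gen unchanged, south.gen unchanged); cached 0 stands.
  export.gen: dirty, but its reads are unchanged (utils.gen unchanged, bundle.gen unchanged); cached 6 stands.
  config.gen: dirty, but its reads are unchanged (export.gen unchanged); cached -6 stands.
  deps.gen: dirty, but its reads are unchanged (config.gen unchanged); cached 6 stands.
  beta.gen: dirty, but its reads are unchanged (bundle.gen unchanged, deps.gen unchanged); cached 6 stands.
  router.gen: dirty, but its reads are unchanged (deps.gen unchanged, trace.gen unchanged); cached 6 stands.
  graph.gen: dirty, but its reads are unchanged (router.gen unchanged, beta.gen unchanged); cached 6 stands.
  lexer.gen: dirty, but its reads are unchanged (graph.gen unchanged, trace.gen unchanged); cached 6 stands.
  omega.gen: dirty, but its reads are unchanged (bundle.gen unchanged, lexer.gen unchanged); cached 6 stands.
  build.gen: dirty, but its reads are unchanged (index.gen unchanged, omega.gen unchanged); cached 6 stands.
  sync.gen: dirty, but its reads are unchanged (build.gen unchanged, omega.gen unchanged); cached 12 stands.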